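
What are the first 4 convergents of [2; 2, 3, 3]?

Using the convergent recurrence p_i = a_i*p_{i-1} + p_{i-2}, q_i = a_i*q_{i-1} + q_{i-2} with p_{-2}=0, p_{-1}=1, q_{-2}=1, q_{-1}=0:
  i=0: a_0=2, p_0 = 2*1 + 0 = 2, q_0 = 2*0 + 1 = 1.
  i=1: a_1=2, p_1 = 2*2 + 1 = 5, q_1 = 2*1 + 0 = 2.
  i=2: a_2=3, p_2 = 3*5 + 2 = 17, q_2 = 3*2 + 1 = 7.
  i=3: a_3=3, p_3 = 3*17 + 5 = 56, q_3 = 3*7 + 2 = 23.

2/1, 5/2, 17/7, 56/23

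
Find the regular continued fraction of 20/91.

[0; 4, 1, 1, 4, 2]

Run the Euclidean algorithm on 20 and 91; the successive quotients are the partial quotients a_0, a_1, ... (each step inverts the fractional part left over by the previous one):
  20 = 0*91 + 20, so a_0 = 0.
  91 = 4*20 + 11, so a_1 = 4.
  20 = 1*11 + 9, so a_2 = 1.
  11 = 1*9 + 2, so a_3 = 1.
  9 = 4*2 + 1, so a_4 = 4.
  2 = 2*1 + 0, so a_5 = 2.
The remainder reaches 0 after 6 divisions, so the expansion has 6 partial quotients, read off in order.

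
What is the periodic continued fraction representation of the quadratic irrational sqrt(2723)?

Write x_i = (sqrt(2723) + m_i)/d_i with (m_0, d_0) = (0, 1). a_0 = floor(sqrt(2723)) = 52, since 52^2 = 2704 <= 2723 < 2809 = 53^2.
Iterate m_{i+1} = d_i*a_i - m_i, d_{i+1} = (2723 - m_{i+1}^2)/d_i, a_{i+1} = floor((a_0 + m_{i+1})/d_{i+1}):
  m_1 = 1*52 - 0 = 52, d_1 = (2723 - 52^2)/1 = 19/1 = 19, a_1 = floor((52 + 52)/19) = 5.
  m_2 = 19*5 - 52 = 43, d_2 = (2723 - 43^2)/19 = 874/19 = 46, a_2 = floor((52 + 43)/46) = 2.
  m_3 = 46*2 - 43 = 49, d_3 = (2723 - 49^2)/46 = 322/46 = 7, a_3 = floor((52 + 49)/7) = 14.
  m_4 = 7*14 - 49 = 49, d_4 = (2723 - 49^2)/7 = 322/7 = 46, a_4 = floor((52 + 49)/46) = 2.
  m_5 = 46*2 - 49 = 43, d_5 = (2723 - 43^2)/46 = 874/46 = 19, a_5 = floor((52 + 43)/19) = 5.
  m_6 = 19*5 - 43 = 52, d_6 = (2723 - 52^2)/19 = 19/19 = 1, a_6 = floor((52 + 52)/1) = 104.
  m_7 = 1*104 - 52 = 52, d_7 = (2723 - 52^2)/1 = 19/1 = 19: (m_7, d_7) = (m_1, d_1) = (52, 19), so from here the quotients repeat a_1, ..., a_6; the period length is 6.
Hence the expansion of sqrt(2723) is a_0 = 52 followed by the repeating block 5, 2, 14, 2, 5, 104 (period 6).

[52; (5, 2, 14, 2, 5, 104)]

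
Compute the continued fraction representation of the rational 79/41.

[1; 1, 12, 1, 2]

Run the Euclidean algorithm on 79 and 41; the successive quotients are the partial quotients a_0, a_1, ... (each step inverts the fractional part left over by the previous one):
  79 = 1*41 + 38, so a_0 = 1.
  41 = 1*38 + 3, so a_1 = 1.
  38 = 12*3 + 2, so a_2 = 12.
  3 = 1*2 + 1, so a_3 = 1.
  2 = 2*1 + 0, so a_4 = 2.
The remainder reaches 0 after 5 divisions, so the expansion has 5 partial quotients, read off in order.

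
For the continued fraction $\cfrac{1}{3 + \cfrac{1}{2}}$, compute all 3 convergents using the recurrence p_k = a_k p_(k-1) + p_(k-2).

0/1, 1/3, 2/7

Using the convergent recurrence p_i = a_i*p_{i-1} + p_{i-2}, q_i = a_i*q_{i-1} + q_{i-2} with p_{-2}=0, p_{-1}=1, q_{-2}=1, q_{-1}=0:
  i=0: a_0=0, p_0 = 0*1 + 0 = 0, q_0 = 0*0 + 1 = 1.
  i=1: a_1=3, p_1 = 3*0 + 1 = 1, q_1 = 3*1 + 0 = 3.
  i=2: a_2=2, p_2 = 2*1 + 0 = 2, q_2 = 2*3 + 1 = 7.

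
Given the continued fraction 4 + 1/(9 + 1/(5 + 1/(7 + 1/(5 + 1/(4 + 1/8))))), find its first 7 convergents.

4/1, 37/9, 189/46, 1360/331, 6989/1701, 29316/7135, 241517/58781

Using the convergent recurrence p_i = a_i*p_{i-1} + p_{i-2}, q_i = a_i*q_{i-1} + q_{i-2} with p_{-2}=0, p_{-1}=1, q_{-2}=1, q_{-1}=0:
  i=0: a_0=4, p_0 = 4*1 + 0 = 4, q_0 = 4*0 + 1 = 1.
  i=1: a_1=9, p_1 = 9*4 + 1 = 37, q_1 = 9*1 + 0 = 9.
  i=2: a_2=5, p_2 = 5*37 + 4 = 189, q_2 = 5*9 + 1 = 46.
  i=3: a_3=7, p_3 = 7*189 + 37 = 1360, q_3 = 7*46 + 9 = 331.
  i=4: a_4=5, p_4 = 5*1360 + 189 = 6989, q_4 = 5*331 + 46 = 1701.
  i=5: a_5=4, p_5 = 4*6989 + 1360 = 29316, q_5 = 4*1701 + 331 = 7135.
  i=6: a_6=8, p_6 = 8*29316 + 6989 = 241517, q_6 = 8*7135 + 1701 = 58781.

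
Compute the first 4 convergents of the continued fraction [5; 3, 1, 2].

5/1, 16/3, 21/4, 58/11

Using the convergent recurrence p_i = a_i*p_{i-1} + p_{i-2}, q_i = a_i*q_{i-1} + q_{i-2} with p_{-2}=0, p_{-1}=1, q_{-2}=1, q_{-1}=0:
  i=0: a_0=5, p_0 = 5*1 + 0 = 5, q_0 = 5*0 + 1 = 1.
  i=1: a_1=3, p_1 = 3*5 + 1 = 16, q_1 = 3*1 + 0 = 3.
  i=2: a_2=1, p_2 = 1*16 + 5 = 21, q_2 = 1*3 + 1 = 4.
  i=3: a_3=2, p_3 = 2*21 + 16 = 58, q_3 = 2*4 + 3 = 11.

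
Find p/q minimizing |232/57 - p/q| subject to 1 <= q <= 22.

57/14

Expand x = 232/57 as a continued fraction with the Euclidean algorithm:
  232 = 4*57 + 4, so a_0 = 4.
  57 = 14*4 + 1, so a_1 = 14.
  4 = 4*1 + 0, so a_2 = 4.
so x = [4; 14, 4].
Convergents (p_i = a_i*p_{i-1} + p_{i-2}, q_i = a_i*q_{i-1} + q_{i-2} with p_{-2}=0, p_{-1}=1, q_{-2}=1, q_{-1}=0), until the denominator exceeds 22:
  i=0: a_0=4, p_0 = 4*1 + 0 = 4, q_0 = 4*0 + 1 = 1.
  i=1: a_1=14, p_1 = 14*4 + 1 = 57, q_1 = 14*1 + 0 = 14.
  i=2: a_2=4, p_2 = 4*57 + 4 = 232, q_2 = 4*14 + 1 = 57.
q_2 = 57 > 22, so the last convergent with denominator <= 22 is p_1/q_1 = 57/14.
The closest fraction with denominator <= 22 is either p_1/q_1 or the intermediate fraction (k*p_1 + p_0)/(k*q_1 + q_0) with the largest k >= 1 whose denominator stays <= 22; these approach x as k grows, and every other convergent or intermediate fraction in range is farther away.
Largest k: floor((22 - q_0)/q_1) = floor((22 - 1)/14) = 1.
That gives (1*57 + 4)/(1*14 + 1) = 61/15.
Compare the errors: |x - 57/14| = |232*14 - 57*57|/(57*14) = 1/798, and |x - 61/15| = |232*15 - 61*57|/(57*15) = 3/855.
Cross-multiplying, 1*855 = 855 < 2394 = 3*798, so 1/798 is smaller: the convergent 57/14 is closer to x than 61/15.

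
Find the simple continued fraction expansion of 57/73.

Run the Euclidean algorithm on 57 and 73; the successive quotients are the partial quotients a_0, a_1, ... (each step inverts the fractional part left over by the previous one):
  57 = 0*73 + 57, so a_0 = 0.
  73 = 1*57 + 16, so a_1 = 1.
  57 = 3*16 + 9, so a_2 = 3.
  16 = 1*9 + 7, so a_3 = 1.
  9 = 1*7 + 2, so a_4 = 1.
  7 = 3*2 + 1, so a_5 = 3.
  2 = 2*1 + 0, so a_6 = 2.
The remainder reaches 0 after 7 divisions, so the expansion has 7 partial quotients, read off in order.

[0; 1, 3, 1, 1, 3, 2]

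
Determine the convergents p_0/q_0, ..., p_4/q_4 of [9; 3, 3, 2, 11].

Using the convergent recurrence p_i = a_i*p_{i-1} + p_{i-2}, q_i = a_i*q_{i-1} + q_{i-2} with p_{-2}=0, p_{-1}=1, q_{-2}=1, q_{-1}=0:
  i=0: a_0=9, p_0 = 9*1 + 0 = 9, q_0 = 9*0 + 1 = 1.
  i=1: a_1=3, p_1 = 3*9 + 1 = 28, q_1 = 3*1 + 0 = 3.
  i=2: a_2=3, p_2 = 3*28 + 9 = 93, q_2 = 3*3 + 1 = 10.
  i=3: a_3=2, p_3 = 2*93 + 28 = 214, q_3 = 2*10 + 3 = 23.
  i=4: a_4=11, p_4 = 11*214 + 93 = 2447, q_4 = 11*23 + 10 = 263.

9/1, 28/3, 93/10, 214/23, 2447/263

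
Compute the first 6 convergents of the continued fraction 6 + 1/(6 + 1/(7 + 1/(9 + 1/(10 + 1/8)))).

Using the convergent recurrence p_i = a_i*p_{i-1} + p_{i-2}, q_i = a_i*q_{i-1} + q_{i-2} with p_{-2}=0, p_{-1}=1, q_{-2}=1, q_{-1}=0:
  i=0: a_0=6, p_0 = 6*1 + 0 = 6, q_0 = 6*0 + 1 = 1.
  i=1: a_1=6, p_1 = 6*6 + 1 = 37, q_1 = 6*1 + 0 = 6.
  i=2: a_2=7, p_2 = 7*37 + 6 = 265, q_2 = 7*6 + 1 = 43.
  i=3: a_3=9, p_3 = 9*265 + 37 = 2422, q_3 = 9*43 + 6 = 393.
  i=4: a_4=10, p_4 = 10*2422 + 265 = 24485, q_4 = 10*393 + 43 = 3973.
  i=5: a_5=8, p_5 = 8*24485 + 2422 = 198302, q_5 = 8*3973 + 393 = 32177.

6/1, 37/6, 265/43, 2422/393, 24485/3973, 198302/32177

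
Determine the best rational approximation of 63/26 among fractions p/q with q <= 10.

17/7

Expand x = 63/26 as a continued fraction with the Euclidean algorithm:
  63 = 2*26 + 11, so a_0 = 2.
  26 = 2*11 + 4, so a_1 = 2.
  11 = 2*4 + 3, so a_2 = 2.
  4 = 1*3 + 1, so a_3 = 1.
  3 = 3*1 + 0, so a_4 = 3.
so x = [2; 2, 2, 1, 3].
Convergents (p_i = a_i*p_{i-1} + p_{i-2}, q_i = a_i*q_{i-1} + q_{i-2} with p_{-2}=0, p_{-1}=1, q_{-2}=1, q_{-1}=0), until the denominator exceeds 10:
  i=0: a_0=2, p_0 = 2*1 + 0 = 2, q_0 = 2*0 + 1 = 1.
  i=1: a_1=2, p_1 = 2*2 + 1 = 5, q_1 = 2*1 + 0 = 2.
  i=2: a_2=2, p_2 = 2*5 + 2 = 12, q_2 = 2*2 + 1 = 5.
  i=3: a_3=1, p_3 = 1*12 + 5 = 17, q_3 = 1*5 + 2 = 7.
  i=4: a_4=3, p_4 = 3*17 + 12 = 63, q_4 = 3*7 + 5 = 26.
q_4 = 26 > 10, so the last convergent with denominator <= 10 is p_3/q_3 = 17/7.
The closest fraction with denominator <= 10 is either p_3/q_3 or the intermediate fraction (k*p_3 + p_2)/(k*q_3 + q_2) with the largest k >= 1 whose denominator stays <= 10; these approach x as k grows, and every other convergent or intermediate fraction in range is farther away.
Largest k: floor((10 - q_2)/q_3) = floor((10 - 5)/7) = 0.
Since k = 0, no intermediate fraction beyond p_3/q_3 has denominator <= 10, so the convergent 17/7 is the closest (its error is |63*7 - 17*26|/(26*7) = 1/182).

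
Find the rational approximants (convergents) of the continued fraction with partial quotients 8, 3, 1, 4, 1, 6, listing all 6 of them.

Using the convergent recurrence p_i = a_i*p_{i-1} + p_{i-2}, q_i = a_i*q_{i-1} + q_{i-2} with p_{-2}=0, p_{-1}=1, q_{-2}=1, q_{-1}=0:
  i=0: a_0=8, p_0 = 8*1 + 0 = 8, q_0 = 8*0 + 1 = 1.
  i=1: a_1=3, p_1 = 3*8 + 1 = 25, q_1 = 3*1 + 0 = 3.
  i=2: a_2=1, p_2 = 1*25 + 8 = 33, q_2 = 1*3 + 1 = 4.
  i=3: a_3=4, p_3 = 4*33 + 25 = 157, q_3 = 4*4 + 3 = 19.
  i=4: a_4=1, p_4 = 1*157 + 33 = 190, q_4 = 1*19 + 4 = 23.
  i=5: a_5=6, p_5 = 6*190 + 157 = 1297, q_5 = 6*23 + 19 = 157.

8/1, 25/3, 33/4, 157/19, 190/23, 1297/157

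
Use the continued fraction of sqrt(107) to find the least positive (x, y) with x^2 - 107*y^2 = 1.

(x, y) = (962, 93)

First expand sqrt(107) as a continued fraction. With x_i = (sqrt(107) + m_i)/d_i and (m_0, d_0) = (0, 1): a_0 = floor(sqrt(107)) = 10, since 10^2 = 100 <= 107 < 121 = 11^2.
Iterate m_{i+1} = d_i*a_i - m_i, d_{i+1} = (107 - m_{i+1}^2)/d_i, a_{i+1} = floor((a_0 + m_{i+1})/d_{i+1}):
  m_1 = 1*10 - 0 = 10, d_1 = (107 - 10^2)/1 = 7/1 = 7, a_1 = floor((10 + 10)/7) = 2.
  m_2 = 7*2 - 10 = 4, d_2 = (107 - 4^2)/7 = 91/7 = 13, a_2 = floor((10 + 4)/13) = 1.
  m_3 = 13*1 - 4 = 9, d_3 = (107 - 9^2)/13 = 26/13 = 2, a_3 = floor((10 + 9)/2) = 9.
  m_4 = 2*9 - 9 = 9, d_4 = (107 - 9^2)/2 = 26/2 = 13, a_4 = floor((10 + 9)/13) = 1.
  m_5 = 13*1 - 9 = 4, d_5 = (107 - 4^2)/13 = 91/13 = 7, a_5 = floor((10 + 4)/7) = 2.
  m_6 = 7*2 - 4 = 10, d_6 = (107 - 10^2)/7 = 7/7 = 1, a_6 = floor((10 + 10)/1) = 20.
  m_7 = 1*20 - 10 = 10, d_7 = (107 - 10^2)/1 = 7/1 = 7: (m_7, d_7) = (m_1, d_1) = (10, 7), so from here the quotients repeat a_1, ..., a_6; the period length is 6.
So sqrt(107) = [10; (2, 1, 9, 1, 2, 20)] with period length k = 6.
k is even, so the fundamental solution of x^2 - 107y^2 = 1 is (p_{k-1}, q_{k-1}) = (p_5, q_5); compute convergents through index 5.
Convergents (p_i = a_i*p_{i-1} + p_{i-2}, q_i = a_i*q_{i-1} + q_{i-2} with p_{-2}=0, p_{-1}=1, q_{-2}=1, q_{-1}=0):
  i=0: a_0=10, p_0 = 10*1 + 0 = 10, q_0 = 10*0 + 1 = 1.
  i=1: a_1=2, p_1 = 2*10 + 1 = 21, q_1 = 2*1 + 0 = 2.
  i=2: a_2=1, p_2 = 1*21 + 10 = 31, q_2 = 1*2 + 1 = 3.
  i=3: a_3=9, p_3 = 9*31 + 21 = 300, q_3 = 9*3 + 2 = 29.
  i=4: a_4=1, p_4 = 1*300 + 31 = 331, q_4 = 1*29 + 3 = 32.
  i=5: a_5=2, p_5 = 2*331 + 300 = 962, q_5 = 2*32 + 29 = 93.
Check: 962^2 - 107*93^2 = 925444 - 925443 = 1, so (x, y) = (962, 93) solves the equation, and by the theorem it is the least positive solution.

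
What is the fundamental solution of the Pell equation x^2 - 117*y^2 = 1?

(x, y) = (649, 60)

First expand sqrt(117) as a continued fraction. With x_i = (sqrt(117) + m_i)/d_i and (m_0, d_0) = (0, 1): a_0 = floor(sqrt(117)) = 10, since 10^2 = 100 <= 117 < 121 = 11^2.
Iterate m_{i+1} = d_i*a_i - m_i, d_{i+1} = (117 - m_{i+1}^2)/d_i, a_{i+1} = floor((a_0 + m_{i+1})/d_{i+1}):
  m_1 = 1*10 - 0 = 10, d_1 = (117 - 10^2)/1 = 17/1 = 17, a_1 = floor((10 + 10)/17) = 1.
  m_2 = 17*1 - 10 = 7, d_2 = (117 - 7^2)/17 = 68/17 = 4, a_2 = floor((10 + 7)/4) = 4.
  m_3 = 4*4 - 7 = 9, d_3 = (117 - 9^2)/4 = 36/4 = 9, a_3 = floor((10 + 9)/9) = 2.
  m_4 = 9*2 - 9 = 9, d_4 = (117 - 9^2)/9 = 36/9 = 4, a_4 = floor((10 + 9)/4) = 4.
  m_5 = 4*4 - 9 = 7, d_5 = (117 - 7^2)/4 = 68/4 = 17, a_5 = floor((10 + 7)/17) = 1.
  m_6 = 17*1 - 7 = 10, d_6 = (117 - 10^2)/17 = 17/17 = 1, a_6 = floor((10 + 10)/1) = 20.
  m_7 = 1*20 - 10 = 10, d_7 = (117 - 10^2)/1 = 17/1 = 17: (m_7, d_7) = (m_1, d_1) = (10, 17), so from here the quotients repeat a_1, ..., a_6; the period length is 6.
So sqrt(117) = [10; (1, 4, 2, 4, 1, 20)] with period length k = 6.
k is even, so the fundamental solution of x^2 - 117y^2 = 1 is (p_{k-1}, q_{k-1}) = (p_5, q_5); compute convergents through index 5.
Convergents (p_i = a_i*p_{i-1} + p_{i-2}, q_i = a_i*q_{i-1} + q_{i-2} with p_{-2}=0, p_{-1}=1, q_{-2}=1, q_{-1}=0):
  i=0: a_0=10, p_0 = 10*1 + 0 = 10, q_0 = 10*0 + 1 = 1.
  i=1: a_1=1, p_1 = 1*10 + 1 = 11, q_1 = 1*1 + 0 = 1.
  i=2: a_2=4, p_2 = 4*11 + 10 = 54, q_2 = 4*1 + 1 = 5.
  i=3: a_3=2, p_3 = 2*54 + 11 = 119, q_3 = 2*5 + 1 = 11.
  i=4: a_4=4, p_4 = 4*119 + 54 = 530, q_4 = 4*11 + 5 = 49.
  i=5: a_5=1, p_5 = 1*530 + 119 = 649, q_5 = 1*49 + 11 = 60.
Check: 649^2 - 117*60^2 = 421201 - 421200 = 1, so (x, y) = (649, 60) solves the equation, and by the theorem it is the least positive solution.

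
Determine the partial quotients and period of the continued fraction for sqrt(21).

Write x_i = (sqrt(21) + m_i)/d_i with (m_0, d_0) = (0, 1). a_0 = floor(sqrt(21)) = 4, since 4^2 = 16 <= 21 < 25 = 5^2.
Iterate m_{i+1} = d_i*a_i - m_i, d_{i+1} = (21 - m_{i+1}^2)/d_i, a_{i+1} = floor((a_0 + m_{i+1})/d_{i+1}):
  m_1 = 1*4 - 0 = 4, d_1 = (21 - 4^2)/1 = 5/1 = 5, a_1 = floor((4 + 4)/5) = 1.
  m_2 = 5*1 - 4 = 1, d_2 = (21 - 1^2)/5 = 20/5 = 4, a_2 = floor((4 + 1)/4) = 1.
  m_3 = 4*1 - 1 = 3, d_3 = (21 - 3^2)/4 = 12/4 = 3, a_3 = floor((4 + 3)/3) = 2.
  m_4 = 3*2 - 3 = 3, d_4 = (21 - 3^2)/3 = 12/3 = 4, a_4 = floor((4 + 3)/4) = 1.
  m_5 = 4*1 - 3 = 1, d_5 = (21 - 1^2)/4 = 20/4 = 5, a_5 = floor((4 + 1)/5) = 1.
  m_6 = 5*1 - 1 = 4, d_6 = (21 - 4^2)/5 = 5/5 = 1, a_6 = floor((4 + 4)/1) = 8.
  m_7 = 1*8 - 4 = 4, d_7 = (21 - 4^2)/1 = 5/1 = 5: (m_7, d_7) = (m_1, d_1) = (4, 5), so from here the quotients repeat a_1, ..., a_6; the period length is 6.
Hence the expansion of sqrt(21) is a_0 = 4 followed by the repeating block 1, 1, 2, 1, 1, 8 (period 6).

[4; (1, 1, 2, 1, 1, 8)]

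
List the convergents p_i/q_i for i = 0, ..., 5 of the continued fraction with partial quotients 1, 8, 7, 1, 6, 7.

1/1, 9/8, 64/57, 73/65, 502/447, 3587/3194

Using the convergent recurrence p_i = a_i*p_{i-1} + p_{i-2}, q_i = a_i*q_{i-1} + q_{i-2} with p_{-2}=0, p_{-1}=1, q_{-2}=1, q_{-1}=0:
  i=0: a_0=1, p_0 = 1*1 + 0 = 1, q_0 = 1*0 + 1 = 1.
  i=1: a_1=8, p_1 = 8*1 + 1 = 9, q_1 = 8*1 + 0 = 8.
  i=2: a_2=7, p_2 = 7*9 + 1 = 64, q_2 = 7*8 + 1 = 57.
  i=3: a_3=1, p_3 = 1*64 + 9 = 73, q_3 = 1*57 + 8 = 65.
  i=4: a_4=6, p_4 = 6*73 + 64 = 502, q_4 = 6*65 + 57 = 447.
  i=5: a_5=7, p_5 = 7*502 + 73 = 3587, q_5 = 7*447 + 65 = 3194.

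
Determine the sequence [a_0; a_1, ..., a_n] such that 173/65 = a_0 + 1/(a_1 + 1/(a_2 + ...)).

Run the Euclidean algorithm on 173 and 65; the successive quotients are the partial quotients a_0, a_1, ... (each step inverts the fractional part left over by the previous one):
  173 = 2*65 + 43, so a_0 = 2.
  65 = 1*43 + 22, so a_1 = 1.
  43 = 1*22 + 21, so a_2 = 1.
  22 = 1*21 + 1, so a_3 = 1.
  21 = 21*1 + 0, so a_4 = 21.
The remainder reaches 0 after 5 divisions, so the expansion has 5 partial quotients, read off in order.

[2; 1, 1, 1, 21]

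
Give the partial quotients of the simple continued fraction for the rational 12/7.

[1; 1, 2, 2]

Run the Euclidean algorithm on 12 and 7; the successive quotients are the partial quotients a_0, a_1, ... (each step inverts the fractional part left over by the previous one):
  12 = 1*7 + 5, so a_0 = 1.
  7 = 1*5 + 2, so a_1 = 1.
  5 = 2*2 + 1, so a_2 = 2.
  2 = 2*1 + 0, so a_3 = 2.
The remainder reaches 0 after 4 divisions, so the expansion has 4 partial quotients, read off in order.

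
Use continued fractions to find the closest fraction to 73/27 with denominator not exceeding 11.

27/10

Expand x = 73/27 as a continued fraction with the Euclidean algorithm:
  73 = 2*27 + 19, so a_0 = 2.
  27 = 1*19 + 8, so a_1 = 1.
  19 = 2*8 + 3, so a_2 = 2.
  8 = 2*3 + 2, so a_3 = 2.
  3 = 1*2 + 1, so a_4 = 1.
  2 = 2*1 + 0, so a_5 = 2.
so x = [2; 1, 2, 2, 1, 2].
Convergents (p_i = a_i*p_{i-1} + p_{i-2}, q_i = a_i*q_{i-1} + q_{i-2} with p_{-2}=0, p_{-1}=1, q_{-2}=1, q_{-1}=0), until the denominator exceeds 11:
  i=0: a_0=2, p_0 = 2*1 + 0 = 2, q_0 = 2*0 + 1 = 1.
  i=1: a_1=1, p_1 = 1*2 + 1 = 3, q_1 = 1*1 + 0 = 1.
  i=2: a_2=2, p_2 = 2*3 + 2 = 8, q_2 = 2*1 + 1 = 3.
  i=3: a_3=2, p_3 = 2*8 + 3 = 19, q_3 = 2*3 + 1 = 7.
  i=4: a_4=1, p_4 = 1*19 + 8 = 27, q_4 = 1*7 + 3 = 10.
  i=5: a_5=2, p_5 = 2*27 + 19 = 73, q_5 = 2*10 + 7 = 27.
q_5 = 27 > 11, so the last convergent with denominator <= 11 is p_4/q_4 = 27/10.
The closest fraction with denominator <= 11 is either p_4/q_4 or the intermediate fraction (k*p_4 + p_3)/(k*q_4 + q_3) with the largest k >= 1 whose denominator stays <= 11; these approach x as k grows, and every other convergent or intermediate fraction in range is farther away.
Largest k: floor((11 - q_3)/q_4) = floor((11 - 7)/10) = 0.
Since k = 0, no intermediate fraction beyond p_4/q_4 has denominator <= 11, so the convergent 27/10 is the closest (its error is |73*10 - 27*27|/(27*10) = 1/270).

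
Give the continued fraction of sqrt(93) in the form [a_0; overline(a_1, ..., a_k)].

[9; overline(1, 1, 1, 4, 6, 4, 1, 1, 1, 18)]

Write x_i = (sqrt(93) + m_i)/d_i with (m_0, d_0) = (0, 1). a_0 = floor(sqrt(93)) = 9, since 9^2 = 81 <= 93 < 100 = 10^2.
Iterate m_{i+1} = d_i*a_i - m_i, d_{i+1} = (93 - m_{i+1}^2)/d_i, a_{i+1} = floor((a_0 + m_{i+1})/d_{i+1}):
  m_1 = 1*9 - 0 = 9, d_1 = (93 - 9^2)/1 = 12/1 = 12, a_1 = floor((9 + 9)/12) = 1.
  m_2 = 12*1 - 9 = 3, d_2 = (93 - 3^2)/12 = 84/12 = 7, a_2 = floor((9 + 3)/7) = 1.
  m_3 = 7*1 - 3 = 4, d_3 = (93 - 4^2)/7 = 77/7 = 11, a_3 = floor((9 + 4)/11) = 1.
  m_4 = 11*1 - 4 = 7, d_4 = (93 - 7^2)/11 = 44/11 = 4, a_4 = floor((9 + 7)/4) = 4.
  m_5 = 4*4 - 7 = 9, d_5 = (93 - 9^2)/4 = 12/4 = 3, a_5 = floor((9 + 9)/3) = 6.
  m_6 = 3*6 - 9 = 9, d_6 = (93 - 9^2)/3 = 12/3 = 4, a_6 = floor((9 + 9)/4) = 4.
  m_7 = 4*4 - 9 = 7, d_7 = (93 - 7^2)/4 = 44/4 = 11, a_7 = floor((9 + 7)/11) = 1.
  m_8 = 11*1 - 7 = 4, d_8 = (93 - 4^2)/11 = 77/11 = 7, a_8 = floor((9 + 4)/7) = 1.
  m_9 = 7*1 - 4 = 3, d_9 = (93 - 3^2)/7 = 84/7 = 12, a_9 = floor((9 + 3)/12) = 1.
  m_10 = 12*1 - 3 = 9, d_10 = (93 - 9^2)/12 = 12/12 = 1, a_10 = floor((9 + 9)/1) = 18.
  m_11 = 1*18 - 9 = 9, d_11 = (93 - 9^2)/1 = 12/1 = 12: (m_11, d_11) = (m_1, d_1) = (9, 12), so from here the quotients repeat a_1, ..., a_10; the period length is 10.
Hence the expansion of sqrt(93) is a_0 = 9 followed by the repeating block 1, 1, 1, 4, 6, 4, 1, 1, 1, 18 (period 10).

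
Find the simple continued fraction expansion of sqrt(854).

Write x_i = (sqrt(854) + m_i)/d_i with (m_0, d_0) = (0, 1). a_0 = floor(sqrt(854)) = 29, since 29^2 = 841 <= 854 < 900 = 30^2.
Iterate m_{i+1} = d_i*a_i - m_i, d_{i+1} = (854 - m_{i+1}^2)/d_i, a_{i+1} = floor((a_0 + m_{i+1})/d_{i+1}):
  m_1 = 1*29 - 0 = 29, d_1 = (854 - 29^2)/1 = 13/1 = 13, a_1 = floor((29 + 29)/13) = 4.
  m_2 = 13*4 - 29 = 23, d_2 = (854 - 23^2)/13 = 325/13 = 25, a_2 = floor((29 + 23)/25) = 2.
  m_3 = 25*2 - 23 = 27, d_3 = (854 - 27^2)/25 = 125/25 = 5, a_3 = floor((29 + 27)/5) = 11.
  m_4 = 5*11 - 27 = 28, d_4 = (854 - 28^2)/5 = 70/5 = 14, a_4 = floor((29 + 28)/14) = 4.
  m_5 = 14*4 - 28 = 28, d_5 = (854 - 28^2)/14 = 70/14 = 5, a_5 = floor((29 + 28)/5) = 11.
  m_6 = 5*11 - 28 = 27, d_6 = (854 - 27^2)/5 = 125/5 = 25, a_6 = floor((29 + 27)/25) = 2.
  m_7 = 25*2 - 27 = 23, d_7 = (854 - 23^2)/25 = 325/25 = 13, a_7 = floor((29 + 23)/13) = 4.
  m_8 = 13*4 - 23 = 29, d_8 = (854 - 29^2)/13 = 13/13 = 1, a_8 = floor((29 + 29)/1) = 58.
  m_9 = 1*58 - 29 = 29, d_9 = (854 - 29^2)/1 = 13/1 = 13: (m_9, d_9) = (m_1, d_1) = (29, 13), so from here the quotients repeat a_1, ..., a_8; the period length is 8.
Hence the expansion of sqrt(854) is a_0 = 29 followed by the repeating block 4, 2, 11, 4, 11, 2, 4, 58 (period 8).

[29; (4, 2, 11, 4, 11, 2, 4, 58)]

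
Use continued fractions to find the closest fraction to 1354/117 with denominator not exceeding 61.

706/61

Expand x = 1354/117 as a continued fraction with the Euclidean algorithm:
  1354 = 11*117 + 67, so a_0 = 11.
  117 = 1*67 + 50, so a_1 = 1.
  67 = 1*50 + 17, so a_2 = 1.
  50 = 2*17 + 16, so a_3 = 2.
  17 = 1*16 + 1, so a_4 = 1.
  16 = 16*1 + 0, so a_5 = 16.
so x = [11; 1, 1, 2, 1, 16].
Convergents (p_i = a_i*p_{i-1} + p_{i-2}, q_i = a_i*q_{i-1} + q_{i-2} with p_{-2}=0, p_{-1}=1, q_{-2}=1, q_{-1}=0), until the denominator exceeds 61:
  i=0: a_0=11, p_0 = 11*1 + 0 = 11, q_0 = 11*0 + 1 = 1.
  i=1: a_1=1, p_1 = 1*11 + 1 = 12, q_1 = 1*1 + 0 = 1.
  i=2: a_2=1, p_2 = 1*12 + 11 = 23, q_2 = 1*1 + 1 = 2.
  i=3: a_3=2, p_3 = 2*23 + 12 = 58, q_3 = 2*2 + 1 = 5.
  i=4: a_4=1, p_4 = 1*58 + 23 = 81, q_4 = 1*5 + 2 = 7.
  i=5: a_5=16, p_5 = 16*81 + 58 = 1354, q_5 = 16*7 + 5 = 117.
q_5 = 117 > 61, so the last convergent with denominator <= 61 is p_4/q_4 = 81/7.
The closest fraction with denominator <= 61 is either p_4/q_4 or the intermediate fraction (k*p_4 + p_3)/(k*q_4 + q_3) with the largest k >= 1 whose denominator stays <= 61; these approach x as k grows, and every other convergent or intermediate fraction in range is farther away.
Largest k: floor((61 - q_3)/q_4) = floor((61 - 5)/7) = 8.
That gives (8*81 + 58)/(8*7 + 5) = 706/61.
Compare the errors: |x - 81/7| = |1354*7 - 81*117|/(117*7) = 1/819, and |x - 706/61| = |1354*61 - 706*117|/(117*61) = 8/7137.
Cross-multiplying, 8*819 = 6552 < 7137 = 1*7137, so 8/7137 is smaller: the intermediate fraction 706/61 is closer to x than 81/7.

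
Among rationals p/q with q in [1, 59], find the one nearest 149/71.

107/51

Expand x = 149/71 as a continued fraction with the Euclidean algorithm:
  149 = 2*71 + 7, so a_0 = 2.
  71 = 10*7 + 1, so a_1 = 10.
  7 = 7*1 + 0, so a_2 = 7.
so x = [2; 10, 7].
Convergents (p_i = a_i*p_{i-1} + p_{i-2}, q_i = a_i*q_{i-1} + q_{i-2} with p_{-2}=0, p_{-1}=1, q_{-2}=1, q_{-1}=0), until the denominator exceeds 59:
  i=0: a_0=2, p_0 = 2*1 + 0 = 2, q_0 = 2*0 + 1 = 1.
  i=1: a_1=10, p_1 = 10*2 + 1 = 21, q_1 = 10*1 + 0 = 10.
  i=2: a_2=7, p_2 = 7*21 + 2 = 149, q_2 = 7*10 + 1 = 71.
q_2 = 71 > 59, so the last convergent with denominator <= 59 is p_1/q_1 = 21/10.
The closest fraction with denominator <= 59 is either p_1/q_1 or the intermediate fraction (k*p_1 + p_0)/(k*q_1 + q_0) with the largest k >= 1 whose denominator stays <= 59; these approach x as k grows, and every other convergent or intermediate fraction in range is farther away.
Largest k: floor((59 - q_0)/q_1) = floor((59 - 1)/10) = 5.
That gives (5*21 + 2)/(5*10 + 1) = 107/51.
Compare the errors: |x - 21/10| = |149*10 - 21*71|/(71*10) = 1/710, and |x - 107/51| = |149*51 - 107*71|/(71*51) = 2/3621.
Cross-multiplying, 2*710 = 1420 < 3621 = 1*3621, so 2/3621 is smaller: the intermediate fraction 107/51 is closer to x than 21/10.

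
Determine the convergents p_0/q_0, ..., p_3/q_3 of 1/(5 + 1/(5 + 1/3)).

Using the convergent recurrence p_i = a_i*p_{i-1} + p_{i-2}, q_i = a_i*q_{i-1} + q_{i-2} with p_{-2}=0, p_{-1}=1, q_{-2}=1, q_{-1}=0:
  i=0: a_0=0, p_0 = 0*1 + 0 = 0, q_0 = 0*0 + 1 = 1.
  i=1: a_1=5, p_1 = 5*0 + 1 = 1, q_1 = 5*1 + 0 = 5.
  i=2: a_2=5, p_2 = 5*1 + 0 = 5, q_2 = 5*5 + 1 = 26.
  i=3: a_3=3, p_3 = 3*5 + 1 = 16, q_3 = 3*26 + 5 = 83.

0/1, 1/5, 5/26, 16/83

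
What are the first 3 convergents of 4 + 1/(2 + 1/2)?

4/1, 9/2, 22/5

Using the convergent recurrence p_i = a_i*p_{i-1} + p_{i-2}, q_i = a_i*q_{i-1} + q_{i-2} with p_{-2}=0, p_{-1}=1, q_{-2}=1, q_{-1}=0:
  i=0: a_0=4, p_0 = 4*1 + 0 = 4, q_0 = 4*0 + 1 = 1.
  i=1: a_1=2, p_1 = 2*4 + 1 = 9, q_1 = 2*1 + 0 = 2.
  i=2: a_2=2, p_2 = 2*9 + 4 = 22, q_2 = 2*2 + 1 = 5.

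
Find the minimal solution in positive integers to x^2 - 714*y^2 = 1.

First expand sqrt(714) as a continued fraction. With x_i = (sqrt(714) + m_i)/d_i and (m_0, d_0) = (0, 1): a_0 = floor(sqrt(714)) = 26, since 26^2 = 676 <= 714 < 729 = 27^2.
Iterate m_{i+1} = d_i*a_i - m_i, d_{i+1} = (714 - m_{i+1}^2)/d_i, a_{i+1} = floor((a_0 + m_{i+1})/d_{i+1}):
  m_1 = 1*26 - 0 = 26, d_1 = (714 - 26^2)/1 = 38/1 = 38, a_1 = floor((26 + 26)/38) = 1.
  m_2 = 38*1 - 26 = 12, d_2 = (714 - 12^2)/38 = 570/38 = 15, a_2 = floor((26 + 12)/15) = 2.
  m_3 = 15*2 - 12 = 18, d_3 = (714 - 18^2)/15 = 390/15 = 26, a_3 = floor((26 + 18)/26) = 1.
  m_4 = 26*1 - 18 = 8, d_4 = (714 - 8^2)/26 = 650/26 = 25, a_4 = floor((26 + 8)/25) = 1.
  m_5 = 25*1 - 8 = 17, d_5 = (714 - 17^2)/25 = 425/25 = 17, a_5 = floor((26 + 17)/17) = 2.
  m_6 = 17*2 - 17 = 17, d_6 = (714 - 17^2)/17 = 425/17 = 25, a_6 = floor((26 + 17)/25) = 1.
  m_7 = 25*1 - 17 = 8, d_7 = (714 - 8^2)/25 = 650/25 = 26, a_7 = floor((26 + 8)/26) = 1.
  m_8 = 26*1 - 8 = 18, d_8 = (714 - 18^2)/26 = 390/26 = 15, a_8 = floor((26 + 18)/15) = 2.
  m_9 = 15*2 - 18 = 12, d_9 = (714 - 12^2)/15 = 570/15 = 38, a_9 = floor((26 + 12)/38) = 1.
  m_10 = 38*1 - 12 = 26, d_10 = (714 - 26^2)/38 = 38/38 = 1, a_10 = floor((26 + 26)/1) = 52.
  m_11 = 1*52 - 26 = 26, d_11 = (714 - 26^2)/1 = 38/1 = 38: (m_11, d_11) = (m_1, d_1) = (26, 38), so from here the quotients repeat a_1, ..., a_10; the period length is 10.
So sqrt(714) = [26; (1, 2, 1, 1, 2, 1, 1, 2, 1, 52)] with period length k = 10.
k is even, so the fundamental solution of x^2 - 714y^2 = 1 is (p_{k-1}, q_{k-1}) = (p_9, q_9); compute convergents through index 9.
Convergents (p_i = a_i*p_{i-1} + p_{i-2}, q_i = a_i*q_{i-1} + q_{i-2} with p_{-2}=0, p_{-1}=1, q_{-2}=1, q_{-1}=0):
  i=0: a_0=26, p_0 = 26*1 + 0 = 26, q_0 = 26*0 + 1 = 1.
  i=1: a_1=1, p_1 = 1*26 + 1 = 27, q_1 = 1*1 + 0 = 1.
  i=2: a_2=2, p_2 = 2*27 + 26 = 80, q_2 = 2*1 + 1 = 3.
  i=3: a_3=1, p_3 = 1*80 + 27 = 107, q_3 = 1*3 + 1 = 4.
  i=4: a_4=1, p_4 = 1*107 + 80 = 187, q_4 = 1*4 + 3 = 7.
  i=5: a_5=2, p_5 = 2*187 + 107 = 481, q_5 = 2*7 + 4 = 18.
  i=6: a_6=1, p_6 = 1*481 + 187 = 668, q_6 = 1*18 + 7 = 25.
  i=7: a_7=1, p_7 = 1*668 + 481 = 1149, q_7 = 1*25 + 18 = 43.
  i=8: a_8=2, p_8 = 2*1149 + 668 = 2966, q_8 = 2*43 + 25 = 111.
  i=9: a_9=1, p_9 = 1*2966 + 1149 = 4115, q_9 = 1*111 + 43 = 154.
Check: 4115^2 - 714*154^2 = 16933225 - 16933224 = 1, so (x, y) = (4115, 154) solves the equation, and by the theorem it is the least positive solution.

(x, y) = (4115, 154)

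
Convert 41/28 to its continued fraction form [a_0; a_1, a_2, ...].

[1; 2, 6, 2]

Run the Euclidean algorithm on 41 and 28; the successive quotients are the partial quotients a_0, a_1, ... (each step inverts the fractional part left over by the previous one):
  41 = 1*28 + 13, so a_0 = 1.
  28 = 2*13 + 2, so a_1 = 2.
  13 = 6*2 + 1, so a_2 = 6.
  2 = 2*1 + 0, so a_3 = 2.
The remainder reaches 0 after 4 divisions, so the expansion has 4 partial quotients, read off in order.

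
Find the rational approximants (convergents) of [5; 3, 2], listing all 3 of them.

5/1, 16/3, 37/7

Using the convergent recurrence p_i = a_i*p_{i-1} + p_{i-2}, q_i = a_i*q_{i-1} + q_{i-2} with p_{-2}=0, p_{-1}=1, q_{-2}=1, q_{-1}=0:
  i=0: a_0=5, p_0 = 5*1 + 0 = 5, q_0 = 5*0 + 1 = 1.
  i=1: a_1=3, p_1 = 3*5 + 1 = 16, q_1 = 3*1 + 0 = 3.
  i=2: a_2=2, p_2 = 2*16 + 5 = 37, q_2 = 2*3 + 1 = 7.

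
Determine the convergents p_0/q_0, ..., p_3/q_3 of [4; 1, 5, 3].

4/1, 5/1, 29/6, 92/19

Using the convergent recurrence p_i = a_i*p_{i-1} + p_{i-2}, q_i = a_i*q_{i-1} + q_{i-2} with p_{-2}=0, p_{-1}=1, q_{-2}=1, q_{-1}=0:
  i=0: a_0=4, p_0 = 4*1 + 0 = 4, q_0 = 4*0 + 1 = 1.
  i=1: a_1=1, p_1 = 1*4 + 1 = 5, q_1 = 1*1 + 0 = 1.
  i=2: a_2=5, p_2 = 5*5 + 4 = 29, q_2 = 5*1 + 1 = 6.
  i=3: a_3=3, p_3 = 3*29 + 5 = 92, q_3 = 3*6 + 1 = 19.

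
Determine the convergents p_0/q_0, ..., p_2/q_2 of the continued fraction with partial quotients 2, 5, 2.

Using the convergent recurrence p_i = a_i*p_{i-1} + p_{i-2}, q_i = a_i*q_{i-1} + q_{i-2} with p_{-2}=0, p_{-1}=1, q_{-2}=1, q_{-1}=0:
  i=0: a_0=2, p_0 = 2*1 + 0 = 2, q_0 = 2*0 + 1 = 1.
  i=1: a_1=5, p_1 = 5*2 + 1 = 11, q_1 = 5*1 + 0 = 5.
  i=2: a_2=2, p_2 = 2*11 + 2 = 24, q_2 = 2*5 + 1 = 11.

2/1, 11/5, 24/11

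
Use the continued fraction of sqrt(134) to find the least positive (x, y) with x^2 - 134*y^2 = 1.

First expand sqrt(134) as a continued fraction. With x_i = (sqrt(134) + m_i)/d_i and (m_0, d_0) = (0, 1): a_0 = floor(sqrt(134)) = 11, since 11^2 = 121 <= 134 < 144 = 12^2.
Iterate m_{i+1} = d_i*a_i - m_i, d_{i+1} = (134 - m_{i+1}^2)/d_i, a_{i+1} = floor((a_0 + m_{i+1})/d_{i+1}):
  m_1 = 1*11 - 0 = 11, d_1 = (134 - 11^2)/1 = 13/1 = 13, a_1 = floor((11 + 11)/13) = 1.
  m_2 = 13*1 - 11 = 2, d_2 = (134 - 2^2)/13 = 130/13 = 10, a_2 = floor((11 + 2)/10) = 1.
  m_3 = 10*1 - 2 = 8, d_3 = (134 - 8^2)/10 = 70/10 = 7, a_3 = floor((11 + 8)/7) = 2.
  m_4 = 7*2 - 8 = 6, d_4 = (134 - 6^2)/7 = 98/7 = 14, a_4 = floor((11 + 6)/14) = 1.
  m_5 = 14*1 - 6 = 8, d_5 = (134 - 8^2)/14 = 70/14 = 5, a_5 = floor((11 + 8)/5) = 3.
  m_6 = 5*3 - 8 = 7, d_6 = (134 - 7^2)/5 = 85/5 = 17, a_6 = floor((11 + 7)/17) = 1.
  m_7 = 17*1 - 7 = 10, d_7 = (134 - 10^2)/17 = 34/17 = 2, a_7 = floor((11 + 10)/2) = 10.
  m_8 = 2*10 - 10 = 10, d_8 = (134 - 10^2)/2 = 34/2 = 17, a_8 = floor((11 + 10)/17) = 1.
  m_9 = 17*1 - 10 = 7, d_9 = (134 - 7^2)/17 = 85/17 = 5, a_9 = floor((11 + 7)/5) = 3.
  m_10 = 5*3 - 7 = 8, d_10 = (134 - 8^2)/5 = 70/5 = 14, a_10 = floor((11 + 8)/14) = 1.
  m_11 = 14*1 - 8 = 6, d_11 = (134 - 6^2)/14 = 98/14 = 7, a_11 = floor((11 + 6)/7) = 2.
  m_12 = 7*2 - 6 = 8, d_12 = (134 - 8^2)/7 = 70/7 = 10, a_12 = floor((11 + 8)/10) = 1.
  m_13 = 10*1 - 8 = 2, d_13 = (134 - 2^2)/10 = 130/10 = 13, a_13 = floor((11 + 2)/13) = 1.
  m_14 = 13*1 - 2 = 11, d_14 = (134 - 11^2)/13 = 13/13 = 1, a_14 = floor((11 + 11)/1) = 22.
  m_15 = 1*22 - 11 = 11, d_15 = (134 - 11^2)/1 = 13/1 = 13: (m_15, d_15) = (m_1, d_1) = (11, 13), so from here the quotients repeat a_1, ..., a_14; the period length is 14.
So sqrt(134) = [11; (1, 1, 2, 1, 3, 1, 10, 1, 3, 1, 2, 1, 1, 22)] with period length k = 14.
k is even, so the fundamental solution of x^2 - 134y^2 = 1 is (p_{k-1}, q_{k-1}) = (p_13, q_13); compute convergents through index 13.
Convergents (p_i = a_i*p_{i-1} + p_{i-2}, q_i = a_i*q_{i-1} + q_{i-2} with p_{-2}=0, p_{-1}=1, q_{-2}=1, q_{-1}=0):
  i=0: a_0=11, p_0 = 11*1 + 0 = 11, q_0 = 11*0 + 1 = 1.
  i=1: a_1=1, p_1 = 1*11 + 1 = 12, q_1 = 1*1 + 0 = 1.
  i=2: a_2=1, p_2 = 1*12 + 11 = 23, q_2 = 1*1 + 1 = 2.
  i=3: a_3=2, p_3 = 2*23 + 12 = 58, q_3 = 2*2 + 1 = 5.
  i=4: a_4=1, p_4 = 1*58 + 23 = 81, q_4 = 1*5 + 2 = 7.
  i=5: a_5=3, p_5 = 3*81 + 58 = 301, q_5 = 3*7 + 5 = 26.
  i=6: a_6=1, p_6 = 1*301 + 81 = 382, q_6 = 1*26 + 7 = 33.
  i=7: a_7=10, p_7 = 10*382 + 301 = 4121, q_7 = 10*33 + 26 = 356.
  i=8: a_8=1, p_8 = 1*4121 + 382 = 4503, q_8 = 1*356 + 33 = 389.
  i=9: a_9=3, p_9 = 3*4503 + 4121 = 17630, q_9 = 3*389 + 356 = 1523.
  i=10: a_10=1, p_10 = 1*17630 + 4503 = 22133, q_10 = 1*1523 + 389 = 1912.
  i=11: a_11=2, p_11 = 2*22133 + 17630 = 61896, q_11 = 2*1912 + 1523 = 5347.
  i=12: a_12=1, p_12 = 1*61896 + 22133 = 84029, q_12 = 1*5347 + 1912 = 7259.
  i=13: a_13=1, p_13 = 1*84029 + 61896 = 145925, q_13 = 1*7259 + 5347 = 12606.
Check: 145925^2 - 134*12606^2 = 21294105625 - 21294105624 = 1, so (x, y) = (145925, 12606) solves the equation, and by the theorem it is the least positive solution.

(x, y) = (145925, 12606)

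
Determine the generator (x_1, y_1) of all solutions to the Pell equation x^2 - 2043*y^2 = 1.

(x, y) = (226, 5)

First expand sqrt(2043) as a continued fraction. With x_i = (sqrt(2043) + m_i)/d_i and (m_0, d_0) = (0, 1): a_0 = floor(sqrt(2043)) = 45, since 45^2 = 2025 <= 2043 < 2116 = 46^2.
Iterate m_{i+1} = d_i*a_i - m_i, d_{i+1} = (2043 - m_{i+1}^2)/d_i, a_{i+1} = floor((a_0 + m_{i+1})/d_{i+1}):
  m_1 = 1*45 - 0 = 45, d_1 = (2043 - 45^2)/1 = 18/1 = 18, a_1 = floor((45 + 45)/18) = 5.
  m_2 = 18*5 - 45 = 45, d_2 = (2043 - 45^2)/18 = 18/18 = 1, a_2 = floor((45 + 45)/1) = 90.
  m_3 = 1*90 - 45 = 45, d_3 = (2043 - 45^2)/1 = 18/1 = 18: (m_3, d_3) = (m_1, d_1) = (45, 18), so from here the quotients repeat a_1, a_2; the period length is 2.
So sqrt(2043) = [45; (5, 90)] with period length k = 2.
k is even, so the fundamental solution of x^2 - 2043y^2 = 1 is (p_{k-1}, q_{k-1}) = (p_1, q_1); compute convergents through index 1.
Convergents (p_i = a_i*p_{i-1} + p_{i-2}, q_i = a_i*q_{i-1} + q_{i-2} with p_{-2}=0, p_{-1}=1, q_{-2}=1, q_{-1}=0):
  i=0: a_0=45, p_0 = 45*1 + 0 = 45, q_0 = 45*0 + 1 = 1.
  i=1: a_1=5, p_1 = 5*45 + 1 = 226, q_1 = 5*1 + 0 = 5.
Check: 226^2 - 2043*5^2 = 51076 - 51075 = 1, so (x, y) = (226, 5) solves the equation, and by the theorem it is the least positive solution.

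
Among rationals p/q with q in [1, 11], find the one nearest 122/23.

Expand x = 122/23 as a continued fraction with the Euclidean algorithm:
  122 = 5*23 + 7, so a_0 = 5.
  23 = 3*7 + 2, so a_1 = 3.
  7 = 3*2 + 1, so a_2 = 3.
  2 = 2*1 + 0, so a_3 = 2.
so x = [5; 3, 3, 2].
Convergents (p_i = a_i*p_{i-1} + p_{i-2}, q_i = a_i*q_{i-1} + q_{i-2} with p_{-2}=0, p_{-1}=1, q_{-2}=1, q_{-1}=0), until the denominator exceeds 11:
  i=0: a_0=5, p_0 = 5*1 + 0 = 5, q_0 = 5*0 + 1 = 1.
  i=1: a_1=3, p_1 = 3*5 + 1 = 16, q_1 = 3*1 + 0 = 3.
  i=2: a_2=3, p_2 = 3*16 + 5 = 53, q_2 = 3*3 + 1 = 10.
  i=3: a_3=2, p_3 = 2*53 + 16 = 122, q_3 = 2*10 + 3 = 23.
q_3 = 23 > 11, so the last convergent with denominator <= 11 is p_2/q_2 = 53/10.
The closest fraction with denominator <= 11 is either p_2/q_2 or the intermediate fraction (k*p_2 + p_1)/(k*q_2 + q_1) with the largest k >= 1 whose denominator stays <= 11; these approach x as k grows, and every other convergent or intermediate fraction in range is farther away.
Largest k: floor((11 - q_1)/q_2) = floor((11 - 3)/10) = 0.
Since k = 0, no intermediate fraction beyond p_2/q_2 has denominator <= 11, so the convergent 53/10 is the closest (its error is |122*10 - 53*23|/(23*10) = 1/230).

53/10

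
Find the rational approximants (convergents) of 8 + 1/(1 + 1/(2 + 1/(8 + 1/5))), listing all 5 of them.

Using the convergent recurrence p_i = a_i*p_{i-1} + p_{i-2}, q_i = a_i*q_{i-1} + q_{i-2} with p_{-2}=0, p_{-1}=1, q_{-2}=1, q_{-1}=0:
  i=0: a_0=8, p_0 = 8*1 + 0 = 8, q_0 = 8*0 + 1 = 1.
  i=1: a_1=1, p_1 = 1*8 + 1 = 9, q_1 = 1*1 + 0 = 1.
  i=2: a_2=2, p_2 = 2*9 + 8 = 26, q_2 = 2*1 + 1 = 3.
  i=3: a_3=8, p_3 = 8*26 + 9 = 217, q_3 = 8*3 + 1 = 25.
  i=4: a_4=5, p_4 = 5*217 + 26 = 1111, q_4 = 5*25 + 3 = 128.

8/1, 9/1, 26/3, 217/25, 1111/128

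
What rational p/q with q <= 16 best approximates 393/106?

26/7

Expand x = 393/106 as a continued fraction with the Euclidean algorithm:
  393 = 3*106 + 75, so a_0 = 3.
  106 = 1*75 + 31, so a_1 = 1.
  75 = 2*31 + 13, so a_2 = 2.
  31 = 2*13 + 5, so a_3 = 2.
  13 = 2*5 + 3, so a_4 = 2.
  5 = 1*3 + 2, so a_5 = 1.
  3 = 1*2 + 1, so a_6 = 1.
  2 = 2*1 + 0, so a_7 = 2.
so x = [3; 1, 2, 2, 2, 1, 1, 2].
Convergents (p_i = a_i*p_{i-1} + p_{i-2}, q_i = a_i*q_{i-1} + q_{i-2} with p_{-2}=0, p_{-1}=1, q_{-2}=1, q_{-1}=0), until the denominator exceeds 16:
  i=0: a_0=3, p_0 = 3*1 + 0 = 3, q_0 = 3*0 + 1 = 1.
  i=1: a_1=1, p_1 = 1*3 + 1 = 4, q_1 = 1*1 + 0 = 1.
  i=2: a_2=2, p_2 = 2*4 + 3 = 11, q_2 = 2*1 + 1 = 3.
  i=3: a_3=2, p_3 = 2*11 + 4 = 26, q_3 = 2*3 + 1 = 7.
  i=4: a_4=2, p_4 = 2*26 + 11 = 63, q_4 = 2*7 + 3 = 17.
q_4 = 17 > 16, so the last convergent with denominator <= 16 is p_3/q_3 = 26/7.
The closest fraction with denominator <= 16 is either p_3/q_3 or the intermediate fraction (k*p_3 + p_2)/(k*q_3 + q_2) with the largest k >= 1 whose denominator stays <= 16; these approach x as k grows, and every other convergent or intermediate fraction in range is farther away.
Largest k: floor((16 - q_2)/q_3) = floor((16 - 3)/7) = 1.
That gives (1*26 + 11)/(1*7 + 3) = 37/10.
Compare the errors: |x - 26/7| = |393*7 - 26*106|/(106*7) = 5/742, and |x - 37/10| = |393*10 - 37*106|/(106*10) = 8/1060.
Cross-multiplying, 5*1060 = 5300 < 5936 = 8*742, so 5/742 is smaller: the convergent 26/7 is closer to x than 37/10.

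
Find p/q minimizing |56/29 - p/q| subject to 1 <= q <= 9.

17/9

Expand x = 56/29 as a continued fraction with the Euclidean algorithm:
  56 = 1*29 + 27, so a_0 = 1.
  29 = 1*27 + 2, so a_1 = 1.
  27 = 13*2 + 1, so a_2 = 13.
  2 = 2*1 + 0, so a_3 = 2.
so x = [1; 1, 13, 2].
Convergents (p_i = a_i*p_{i-1} + p_{i-2}, q_i = a_i*q_{i-1} + q_{i-2} with p_{-2}=0, p_{-1}=1, q_{-2}=1, q_{-1}=0), until the denominator exceeds 9:
  i=0: a_0=1, p_0 = 1*1 + 0 = 1, q_0 = 1*0 + 1 = 1.
  i=1: a_1=1, p_1 = 1*1 + 1 = 2, q_1 = 1*1 + 0 = 1.
  i=2: a_2=13, p_2 = 13*2 + 1 = 27, q_2 = 13*1 + 1 = 14.
q_2 = 14 > 9, so the last convergent with denominator <= 9 is p_1/q_1 = 2/1.
The closest fraction with denominator <= 9 is either p_1/q_1 or the intermediate fraction (k*p_1 + p_0)/(k*q_1 + q_0) with the largest k >= 1 whose denominator stays <= 9; these approach x as k grows, and every other convergent or intermediate fraction in range is farther away.
Largest k: floor((9 - q_0)/q_1) = floor((9 - 1)/1) = 8.
That gives (8*2 + 1)/(8*1 + 1) = 17/9.
Compare the errors: |x - 2/1| = |56*1 - 2*29|/(29*1) = 2/29, and |x - 17/9| = |56*9 - 17*29|/(29*9) = 11/261.
Cross-multiplying, 11*29 = 319 < 522 = 2*261, so 11/261 is smaller: the intermediate fraction 17/9 is closer to x than 2/1.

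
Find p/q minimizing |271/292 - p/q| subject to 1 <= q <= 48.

13/14

Expand x = 271/292 as a continued fraction with the Euclidean algorithm:
  271 = 0*292 + 271, so a_0 = 0.
  292 = 1*271 + 21, so a_1 = 1.
  271 = 12*21 + 19, so a_2 = 12.
  21 = 1*19 + 2, so a_3 = 1.
  19 = 9*2 + 1, so a_4 = 9.
  2 = 2*1 + 0, so a_5 = 2.
so x = [0; 1, 12, 1, 9, 2].
Convergents (p_i = a_i*p_{i-1} + p_{i-2}, q_i = a_i*q_{i-1} + q_{i-2} with p_{-2}=0, p_{-1}=1, q_{-2}=1, q_{-1}=0), until the denominator exceeds 48:
  i=0: a_0=0, p_0 = 0*1 + 0 = 0, q_0 = 0*0 + 1 = 1.
  i=1: a_1=1, p_1 = 1*0 + 1 = 1, q_1 = 1*1 + 0 = 1.
  i=2: a_2=12, p_2 = 12*1 + 0 = 12, q_2 = 12*1 + 1 = 13.
  i=3: a_3=1, p_3 = 1*12 + 1 = 13, q_3 = 1*13 + 1 = 14.
  i=4: a_4=9, p_4 = 9*13 + 12 = 129, q_4 = 9*14 + 13 = 139.
q_4 = 139 > 48, so the last convergent with denominator <= 48 is p_3/q_3 = 13/14.
The closest fraction with denominator <= 48 is either p_3/q_3 or the intermediate fraction (k*p_3 + p_2)/(k*q_3 + q_2) with the largest k >= 1 whose denominator stays <= 48; these approach x as k grows, and every other convergent or intermediate fraction in range is farther away.
Largest k: floor((48 - q_2)/q_3) = floor((48 - 13)/14) = 2.
That gives (2*13 + 12)/(2*14 + 13) = 38/41.
Compare the errors: |x - 13/14| = |271*14 - 13*292|/(292*14) = 2/4088, and |x - 38/41| = |271*41 - 38*292|/(292*41) = 15/11972.
Cross-multiplying, 2*11972 = 23944 < 61320 = 15*4088, so 2/4088 is smaller: the convergent 13/14 is closer to x than 38/41.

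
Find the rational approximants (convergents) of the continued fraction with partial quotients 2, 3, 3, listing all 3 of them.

2/1, 7/3, 23/10

Using the convergent recurrence p_i = a_i*p_{i-1} + p_{i-2}, q_i = a_i*q_{i-1} + q_{i-2} with p_{-2}=0, p_{-1}=1, q_{-2}=1, q_{-1}=0:
  i=0: a_0=2, p_0 = 2*1 + 0 = 2, q_0 = 2*0 + 1 = 1.
  i=1: a_1=3, p_1 = 3*2 + 1 = 7, q_1 = 3*1 + 0 = 3.
  i=2: a_2=3, p_2 = 3*7 + 2 = 23, q_2 = 3*3 + 1 = 10.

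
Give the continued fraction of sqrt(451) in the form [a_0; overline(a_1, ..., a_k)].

Write x_i = (sqrt(451) + m_i)/d_i with (m_0, d_0) = (0, 1). a_0 = floor(sqrt(451)) = 21, since 21^2 = 441 <= 451 < 484 = 22^2.
Iterate m_{i+1} = d_i*a_i - m_i, d_{i+1} = (451 - m_{i+1}^2)/d_i, a_{i+1} = floor((a_0 + m_{i+1})/d_{i+1}):
  m_1 = 1*21 - 0 = 21, d_1 = (451 - 21^2)/1 = 10/1 = 10, a_1 = floor((21 + 21)/10) = 4.
  m_2 = 10*4 - 21 = 19, d_2 = (451 - 19^2)/10 = 90/10 = 9, a_2 = floor((21 + 19)/9) = 4.
  m_3 = 9*4 - 19 = 17, d_3 = (451 - 17^2)/9 = 162/9 = 18, a_3 = floor((21 + 17)/18) = 2.
  m_4 = 18*2 - 17 = 19, d_4 = (451 - 19^2)/18 = 90/18 = 5, a_4 = floor((21 + 19)/5) = 8.
  m_5 = 5*8 - 19 = 21, d_5 = (451 - 21^2)/5 = 10/5 = 2, a_5 = floor((21 + 21)/2) = 21.
  m_6 = 2*21 - 21 = 21, d_6 = (451 - 21^2)/2 = 10/2 = 5, a_6 = floor((21 + 21)/5) = 8.
  m_7 = 5*8 - 21 = 19, d_7 = (451 - 19^2)/5 = 90/5 = 18, a_7 = floor((21 + 19)/18) = 2.
  m_8 = 18*2 - 19 = 17, d_8 = (451 - 17^2)/18 = 162/18 = 9, a_8 = floor((21 + 17)/9) = 4.
  m_9 = 9*4 - 17 = 19, d_9 = (451 - 19^2)/9 = 90/9 = 10, a_9 = floor((21 + 19)/10) = 4.
  m_10 = 10*4 - 19 = 21, d_10 = (451 - 21^2)/10 = 10/10 = 1, a_10 = floor((21 + 21)/1) = 42.
  m_11 = 1*42 - 21 = 21, d_11 = (451 - 21^2)/1 = 10/1 = 10: (m_11, d_11) = (m_1, d_1) = (21, 10), so from here the quotients repeat a_1, ..., a_10; the period length is 10.
Hence the expansion of sqrt(451) is a_0 = 21 followed by the repeating block 4, 4, 2, 8, 21, 8, 2, 4, 4, 42 (period 10).

[21; overline(4, 4, 2, 8, 21, 8, 2, 4, 4, 42)]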